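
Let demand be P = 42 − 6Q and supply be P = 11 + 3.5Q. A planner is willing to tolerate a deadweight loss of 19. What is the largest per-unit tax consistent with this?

19

Competitive equilibrium: 42 − 6Q = 11 + 3.5Q → Q* = 3.2632, P* = 22.4211.
A tax t gives ΔQ = t/9.5 and wedge t, so DWL = t²/19.
t²/19 = 19 → t² = 361 → t = 19.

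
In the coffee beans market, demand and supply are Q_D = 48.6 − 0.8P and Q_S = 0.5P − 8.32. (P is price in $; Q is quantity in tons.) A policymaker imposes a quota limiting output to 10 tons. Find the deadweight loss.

In inverse form: demand P = 60.75 − 1.25Q, supply P = 16.64 + 2Q.
Competitive equilibrium: 60.75 − 1.25Q = 16.64 + 2Q → Q* = 13.5723, P* = 43.7846.
At Q = 10: demand price = 60.75 − 1.25·10 = 48.25; supply price = 16.64 + 2·10 = 36.64.
ΔQ = 13.5723 − 10 = 3.5723; wedge = 48.25 − 36.64 = 11.61.
Welfare loss = ½ × 3.5723 × 11.61 = $20.74.

$20.74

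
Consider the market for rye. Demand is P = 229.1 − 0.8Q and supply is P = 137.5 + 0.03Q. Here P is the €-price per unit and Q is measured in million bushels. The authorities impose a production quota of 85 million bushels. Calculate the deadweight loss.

€266.93 million

Competitive equilibrium: 229.1 − 0.8Q = 137.5 + 0.03Q → Q* = 110.3614, P* = 140.8108.
At Q = 85: demand price = 229.1 − 0.8·85 = 161.1; supply price = 137.5 + 0.03·85 = 140.05.
ΔQ = 110.3614 − 85 = 25.3614; wedge = 161.1 − 140.05 = 21.05.
Welfare loss = ½ × 25.3614 × 21.05 = €266.93 million.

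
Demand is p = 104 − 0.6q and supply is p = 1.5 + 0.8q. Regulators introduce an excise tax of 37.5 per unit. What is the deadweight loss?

502.23

Competitive equilibrium: 104 − 0.6q = 1.5 + 0.8q → q* = 73.2143, p* = 60.0714.
With the tax, the buyer price exceeds the seller price by 37.5: (104 − 0.6q) − (1.5 + 0.8q) = 37.5 → q' = 46.4286.
Δq = 73.2143 − 46.4286 = 26.7857; the wedge equals the tax, 37.5.
The triangle = ½ × 26.7857 × 37.5 = 502.23.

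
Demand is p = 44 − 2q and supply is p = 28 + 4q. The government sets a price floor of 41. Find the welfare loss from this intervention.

4.08

Competitive equilibrium: 44 − 2q = 28 + 4q → q* = 2.6667, p* = 38.6667.
At the floor p = 41, quantity demanded = (44 − 41)/2 = 1.5.
Sellers' marginal cost at q' = 1.5: 28 + 4·1.5 = 34.
Δq = 2.6667 − 1.5 = 1.1667; wedge = 41 − 34 = 7.
Deadweight loss = ½ × 1.1667 × 7 = 4.08.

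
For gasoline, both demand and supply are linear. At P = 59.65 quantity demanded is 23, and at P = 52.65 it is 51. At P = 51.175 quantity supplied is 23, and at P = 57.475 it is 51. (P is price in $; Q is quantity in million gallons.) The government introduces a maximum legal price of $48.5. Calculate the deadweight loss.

$209.93 million

Demand slope = (52.65 − 59.65)/(51 − 23) = −0.25, so P = 65.4 − 0.25Q.
Supply slope = (57.475 − 51.175)/(51 − 23) = 0.225, so P = 46 + 0.225Q.
Competitive equilibrium: 65.4 − 0.25Q = 46 + 0.225Q → Q* = 40.8421, P* = 55.1895.
At the ceiling P = 48.5, quantity supplied = (48.5 − 46)/0.225 = 11.1111.
Willingness to pay at Q' = 11.1111: 65.4 − 0.25·11.1111 = 62.6222.
ΔQ = 40.8421 − 11.1111 = 29.731; wedge = 62.6222 − 48.5 = 14.1222.
DWL = ½ × 29.731 × 14.1222 = $209.93 million.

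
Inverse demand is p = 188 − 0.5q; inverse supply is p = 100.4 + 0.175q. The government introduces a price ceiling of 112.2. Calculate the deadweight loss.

1312.01

Competitive equilibrium: 188 − 0.5q = 100.4 + 0.175q → q* = 129.77778, p* = 123.11111.
At the ceiling p = 112.2, quantity supplied = (112.2 − 100.4)/0.175 = 67.42857.
Willingness to pay at q' = 67.42857: 188 − 0.5·67.42857 = 154.28572.
Δq = 129.77778 − 67.42857 = 62.34921; wedge = 154.28572 − 112.2 = 42.08572.
The triangle = ½ × 62.34921 × 42.08572 = 1312.01.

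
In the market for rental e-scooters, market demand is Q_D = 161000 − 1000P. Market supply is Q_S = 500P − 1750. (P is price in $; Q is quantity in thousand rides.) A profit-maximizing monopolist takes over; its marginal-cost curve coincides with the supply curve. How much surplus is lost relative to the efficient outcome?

$258398.44 thousand

In inverse form: demand P = 161 − 0.001Q, supply P = 3.5 + 0.002Q.
Competitive equilibrium: 161 − 0.001Q = 3.5 + 0.002Q → Q* = 52500, P* = 108.5.
Marginal revenue: MR = 161 − 0.002Q. Set MR = MC: 161 − 0.002Q = 3.5 + 0.002Q → Q_m = 39375.
Price P_m = 161 − 0.001·39375 = 121.625; MC(Q_m) = 3.5 + 0.002·39375 = 82.25.
Competitive Q* = 52500, so ΔQ = 13125; wedge = 121.625 − 82.25 = 39.375.
Deadweight loss = ½ × 13125 × 39.375 = $258398.44 thousand.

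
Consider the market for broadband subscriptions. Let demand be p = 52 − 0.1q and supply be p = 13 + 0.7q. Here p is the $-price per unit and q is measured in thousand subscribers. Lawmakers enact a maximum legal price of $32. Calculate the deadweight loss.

$186.75 thousand

Competitive equilibrium: 52 − 0.1q = 13 + 0.7q → q* = 48.75, p* = 47.125.
At the ceiling p = 32, quantity supplied = (32 − 13)/0.7 = 27.1429.
Willingness to pay at q' = 27.1429: 52 − 0.1·27.1429 = 49.2857.
Δq = 48.75 − 27.1429 = 21.6071; wedge = 49.2857 − 32 = 17.2857.
The triangle = ½ × 21.6071 × 17.2857 = $186.75 thousand.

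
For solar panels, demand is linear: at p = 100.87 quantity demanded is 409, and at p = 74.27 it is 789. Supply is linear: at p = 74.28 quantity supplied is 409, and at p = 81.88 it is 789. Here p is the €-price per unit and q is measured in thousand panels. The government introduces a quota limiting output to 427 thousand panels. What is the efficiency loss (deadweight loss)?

Demand slope = (74.27 − 100.87)/(789 − 409) = −0.07, so p = 129.5 − 0.07q.
Supply slope = (81.88 − 74.28)/(789 − 409) = 0.02, so p = 66.1 + 0.02q.
Competitive equilibrium: 129.5 − 0.07q = 66.1 + 0.02q → q* = 704.4444, p* = 80.1889.
At q = 427: demand price = 129.5 − 0.07·427 = 99.61; supply price = 66.1 + 0.02·427 = 74.64.
Δq = 704.4444 − 427 = 277.4444; wedge = 99.61 − 74.64 = 24.97.
The triangle = ½ × 277.4444 × 24.97 = €3463.89 thousand.

€3463.89 thousand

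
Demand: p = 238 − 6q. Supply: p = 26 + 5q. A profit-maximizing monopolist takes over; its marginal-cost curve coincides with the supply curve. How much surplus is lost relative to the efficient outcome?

254.48

Competitive equilibrium: 238 − 6q = 26 + 5q → q* = 19.2727, p* = 122.3636.
Marginal revenue: MR = 238 − 12q. Set MR = MC: 238 − 12q = 26 + 5q → q_m = 12.4706.
Price p_m = 238 − 6·12.4706 = 163.1764; MC(q_m) = 26 + 5·12.4706 = 88.353.
Competitive q* = 19.2727, so Δq = 6.8021; wedge = 163.1764 − 88.353 = 74.8234.
The triangle = ½ × 6.8021 × 74.8234 = 254.48.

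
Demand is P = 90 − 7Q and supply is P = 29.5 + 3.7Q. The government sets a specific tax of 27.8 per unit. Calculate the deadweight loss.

36.11

Competitive equilibrium: 90 − 7Q = 29.5 + 3.7Q → Q* = 5.6542, P* = 50.4206.
With the tax, the buyer price exceeds the seller price by 27.8: (90 − 7Q) − (29.5 + 3.7Q) = 27.8 → Q' = 3.0561.
ΔQ = 5.6542 − 3.0561 = 2.5981; the wedge equals the tax, 27.8.
The triangle = ½ × 2.5981 × 27.8 = 36.11.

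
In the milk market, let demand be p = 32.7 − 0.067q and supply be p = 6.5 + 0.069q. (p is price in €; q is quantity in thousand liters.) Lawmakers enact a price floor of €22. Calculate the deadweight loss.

€73.81 thousand

Competitive equilibrium: 32.7 − 0.067q = 6.5 + 0.069q → q* = 192.6471, p* = 19.7926.
At the floor p = 22, quantity demanded = (32.7 − 22)/0.067 = 159.7015.
Sellers' marginal cost at q' = 159.7015: 6.5 + 0.069·159.7015 = 17.5194.
Δq = 192.6471 − 159.7015 = 32.9456; wedge = 22 − 17.5194 = 4.4806.
The triangle = ½ × 32.9456 × 4.4806 = €73.81 thousand.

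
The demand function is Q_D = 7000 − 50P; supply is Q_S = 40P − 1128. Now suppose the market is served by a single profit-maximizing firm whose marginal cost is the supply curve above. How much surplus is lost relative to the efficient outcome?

13148.44

In inverse form: demand P = 140 − 0.02Q, supply P = 28.2 + 0.025Q.
Competitive equilibrium: 140 − 0.02Q = 28.2 + 0.025Q → Q* = 2484.4444, P* = 90.3111.
Marginal revenue: MR = 140 − 0.04Q. Set MR = MC: 140 − 0.04Q = 28.2 + 0.025Q → Q_m = 1720.
Price P_m = 140 − 0.02·1720 = 105.6; MC(Q_m) = 28.2 + 0.025·1720 = 71.2.
Competitive Q* = 2484.4444, so ΔQ = 764.4444; wedge = 105.6 − 71.2 = 34.4.
Deadweight loss = ½ × 764.4444 × 34.4 = 13148.44.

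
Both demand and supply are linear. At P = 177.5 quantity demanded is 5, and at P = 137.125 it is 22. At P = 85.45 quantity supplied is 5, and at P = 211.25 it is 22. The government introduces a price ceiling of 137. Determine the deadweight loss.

Demand slope = (137.125 − 177.5)/(22 − 5) = −2.375, so P = 189.375 − 2.375Q.
Supply slope = (211.25 − 85.45)/(22 − 5) = 7.4, so P = 48.45 + 7.4Q.
Competitive equilibrium: 189.375 − 2.375Q = 48.45 + 7.4Q → Q* = 14.4169, P* = 155.1349.
At the ceiling P = 137, quantity supplied = (137 − 48.45)/7.4 = 11.9662.
Willingness to pay at Q' = 11.9662: 189.375 − 2.375·11.9662 = 160.9553.
ΔQ = 14.4169 − 11.9662 = 2.4507; wedge = 160.9553 − 137 = 23.9553.
DWL = ½ × 2.4507 × 23.9553 = 29.35.

29.35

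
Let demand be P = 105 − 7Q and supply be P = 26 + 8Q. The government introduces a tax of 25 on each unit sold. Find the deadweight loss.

Competitive equilibrium: 105 − 7Q = 26 + 8Q → Q* = 5.2667, P* = 68.1333.
With the tax, the buyer price exceeds the seller price by 25: (105 − 7Q) − (26 + 8Q) = 25 → Q' = 3.6.
ΔQ = 5.2667 − 3.6 = 1.6667; the wedge equals the tax, 25.
Deadweight loss = ½ × 1.6667 × 25 = 20.83.

20.83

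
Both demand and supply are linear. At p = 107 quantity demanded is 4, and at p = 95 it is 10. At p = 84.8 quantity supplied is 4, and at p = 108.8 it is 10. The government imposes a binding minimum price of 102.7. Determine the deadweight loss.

7.21

Demand slope = (95 − 107)/(10 − 4) = −2, so p = 115 − 2q.
Supply slope = (108.8 − 84.8)/(10 − 4) = 4, so p = 68.8 + 4q.
Competitive equilibrium: 115 − 2q = 68.8 + 4q → q* = 7.7, p* = 99.6.
At the floor p = 102.7, quantity demanded = (115 − 102.7)/2 = 6.15.
Sellers' marginal cost at q' = 6.15: 68.8 + 4·6.15 = 93.4.
Δq = 7.7 − 6.15 = 1.55; wedge = 102.7 − 93.4 = 9.3.
Welfare loss = ½ × 1.55 × 9.3 = 7.21.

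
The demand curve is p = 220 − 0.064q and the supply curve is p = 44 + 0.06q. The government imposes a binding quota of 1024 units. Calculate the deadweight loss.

9690.94

Competitive equilibrium: 220 − 0.064q = 44 + 0.06q → q* = 1419.3548, p* = 129.1613.
At q = 1024: demand price = 220 − 0.064·1024 = 154.464; supply price = 44 + 0.06·1024 = 105.44.
Δq = 1419.3548 − 1024 = 395.3548; wedge = 154.464 − 105.44 = 49.024.
Welfare loss = ½ × 395.3548 × 49.024 = 9690.94.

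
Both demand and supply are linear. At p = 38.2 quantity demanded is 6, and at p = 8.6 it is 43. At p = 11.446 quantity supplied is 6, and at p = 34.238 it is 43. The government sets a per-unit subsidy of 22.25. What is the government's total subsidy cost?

903.51

Demand slope = (8.6 − 38.2)/(43 − 6) = −0.8, so p = 43 − 0.8q.
Supply slope = (34.238 − 11.446)/(43 − 6) = 0.616, so p = 7.75 + 0.616q.
Competitive equilibrium: 43 − 0.8q = 7.75 + 0.616q → q* = 24.8941, p* = 23.0847.
The subsidy lowers effective supply by 22.25: p = 0.616q − 14.5.
New quantity: 43 − 0.8q = 0.616q − 14.5 → q' = 40.6073.
Total subsidy cost = 22.25 × 40.6073 = 903.51.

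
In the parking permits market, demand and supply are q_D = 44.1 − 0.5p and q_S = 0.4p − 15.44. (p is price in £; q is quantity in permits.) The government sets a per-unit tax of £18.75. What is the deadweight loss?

In inverse form: demand p = 88.2 − 2q, supply p = 38.6 + 2.5q.
Competitive equilibrium: 88.2 − 2q = 38.6 + 2.5q → q* = 11.0222, p* = 66.1556.
With the tax, the buyer price exceeds the seller price by 18.75: (88.2 − 2q) − (38.6 + 2.5q) = 18.75 → q' = 6.8556.
Δq = 11.0222 − 6.8556 = 4.1666; the wedge equals the tax, 18.75.
Welfare loss = ½ × 4.1666 × 18.75 = £39.06.

£39.06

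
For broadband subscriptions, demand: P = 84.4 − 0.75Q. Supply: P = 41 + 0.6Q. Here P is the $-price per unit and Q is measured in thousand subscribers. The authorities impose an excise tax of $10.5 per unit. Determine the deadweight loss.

Competitive equilibrium: 84.4 − 0.75Q = 41 + 0.6Q → Q* = 32.1481, P* = 60.2889.
With the tax, the buyer price exceeds the seller price by 10.5: (84.4 − 0.75Q) − (41 + 0.6Q) = 10.5 → Q' = 24.3704.
ΔQ = 32.1481 − 24.3704 = 7.7777; the wedge equals the tax, 10.5.
DWL = ½ × 7.7777 × 10.5 = $40.83 thousand.

$40.83 thousand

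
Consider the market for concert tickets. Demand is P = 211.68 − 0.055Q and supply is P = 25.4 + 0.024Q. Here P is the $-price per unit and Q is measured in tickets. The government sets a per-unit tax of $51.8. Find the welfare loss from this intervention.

$16982.53

Competitive equilibrium: 211.68 − 0.055Q = 25.4 + 0.024Q → Q* = 2357.9747, P* = 81.9914.
With the tax, the buyer price exceeds the seller price by 51.8: (211.68 − 0.055Q) − (25.4 + 0.024Q) = 51.8 → Q' = 1702.2785.
ΔQ = 2357.9747 − 1702.2785 = 655.6962; the wedge equals the tax, 51.8.
DWL = ½ × 655.6962 × 51.8 = $16982.53.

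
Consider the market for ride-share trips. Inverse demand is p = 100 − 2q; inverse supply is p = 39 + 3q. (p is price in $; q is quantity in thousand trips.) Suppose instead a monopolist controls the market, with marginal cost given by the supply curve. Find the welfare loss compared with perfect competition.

Competitive equilibrium: 100 − 2q = 39 + 3q → q* = 12.2, p* = 75.6.
Marginal revenue: MR = 100 − 4q. Set MR = MC: 100 − 4q = 39 + 3q → q_m = 8.7143.
Price p_m = 100 − 2·8.7143 = 82.5714; MC(q_m) = 39 + 3·8.7143 = 65.1429.
Competitive q* = 12.2, so Δq = 3.4857; wedge = 82.5714 − 65.1429 = 17.4285.
DWL = ½ × 3.4857 × 17.4285 = $30.38 thousand.

$30.38 thousand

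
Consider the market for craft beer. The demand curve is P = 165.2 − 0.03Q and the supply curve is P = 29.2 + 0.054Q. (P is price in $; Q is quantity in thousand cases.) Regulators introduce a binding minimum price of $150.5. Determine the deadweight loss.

$53539.44 thousand

Competitive equilibrium: 165.2 − 0.03Q = 29.2 + 0.054Q → Q* = 1619.0476, P* = 116.6286.
At the floor P = 150.5, quantity demanded = (165.2 − 150.5)/0.03 = 490.
Sellers' marginal cost at Q' = 490: 29.2 + 0.054·490 = 55.66.
ΔQ = 1619.0476 − 490 = 1129.0476; wedge = 150.5 − 55.66 = 94.84.
The triangle = ½ × 1129.0476 × 94.84 = $53539.44 thousand.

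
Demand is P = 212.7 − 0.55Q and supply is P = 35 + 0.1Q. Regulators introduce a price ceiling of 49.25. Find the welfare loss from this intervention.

5567.50

Competitive equilibrium: 212.7 − 0.55Q = 35 + 0.1Q → Q* = 273.3846, P* = 62.3385.
At the ceiling P = 49.25, quantity supplied = (49.25 − 35)/0.1 = 142.5.
Willingness to pay at Q' = 142.5: 212.7 − 0.55·142.5 = 134.325.
ΔQ = 273.3846 − 142.5 = 130.8846; wedge = 134.325 − 49.25 = 85.075.
DWL = ½ × 130.8846 × 85.075 = 5567.50.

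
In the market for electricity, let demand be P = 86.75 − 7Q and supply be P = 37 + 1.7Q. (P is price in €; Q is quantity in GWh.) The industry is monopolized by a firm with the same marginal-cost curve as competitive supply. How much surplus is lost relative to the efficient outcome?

Competitive equilibrium: 86.75 − 7Q = 37 + 1.7Q → Q* = 5.7184, P* = 46.7213.
Marginal revenue: MR = 86.75 − 14Q. Set MR = MC: 86.75 − 14Q = 37 + 1.7Q → Q_m = 3.1688.
Price P_m = 86.75 − 7·3.1688 = 64.5684; MC(Q_m) = 37 + 1.7·3.1688 = 42.387.
Competitive Q* = 5.7184, so ΔQ = 2.5496; wedge = 64.5684 − 42.387 = 22.1814.
DWL = ½ × 2.5496 × 22.1814 = €28.28.

€28.28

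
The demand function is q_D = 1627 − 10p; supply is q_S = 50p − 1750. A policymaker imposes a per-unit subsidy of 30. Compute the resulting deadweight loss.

3750

In inverse form: demand p = 162.7 − 0.1q, supply p = 35 + 0.02q.
Competitive equilibrium: 162.7 − 0.1q = 35 + 0.02q → q* = 1064.1667, p* = 56.2833.
The subsidy lowers effective supply by 30: p = 5 + 0.02q.
New quantity: 162.7 − 0.1q = 5 + 0.02q → q' = 1314.1667.
Overproduction Δq = 1314.1667 − 1064.1667 = 250; wedge = subsidy = 30.
The triangle = ½ × 250 × 30 = 3750.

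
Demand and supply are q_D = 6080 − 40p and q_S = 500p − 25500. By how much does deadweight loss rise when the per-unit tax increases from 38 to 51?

In inverse form: demand p = 152 − 0.025q, supply p = 51 + 0.002q.
Competitive equilibrium: 152 − 0.025q = 51 + 0.002q → q* = 3740.7407, p* = 58.4815.
For a per-unit tax t: Δq = t/0.027, so DWL = ½·t·(t/0.027) = t²/0.054.
At t = 38: DWL = 26740.741. At t = 51: DWL = 48166.667.
Increase = 48166.667 − 26740.741 = 21425.93.

21425.93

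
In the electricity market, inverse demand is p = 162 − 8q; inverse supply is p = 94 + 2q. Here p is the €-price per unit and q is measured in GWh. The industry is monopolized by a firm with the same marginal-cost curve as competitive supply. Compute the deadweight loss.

Competitive equilibrium: 162 − 8q = 94 + 2q → q* = 6.8, p* = 107.6.
Marginal revenue: MR = 162 − 16q. Set MR = MC: 162 − 16q = 94 + 2q → q_m = 3.7778.
Price p_m = 162 − 8·3.7778 = 131.7776; MC(q_m) = 94 + 2·3.7778 = 101.5556.
Competitive q* = 6.8, so Δq = 3.0222; wedge = 131.7776 − 101.5556 = 30.222.
Deadweight loss = ½ × 3.0222 × 30.222 = €45.67.

€45.67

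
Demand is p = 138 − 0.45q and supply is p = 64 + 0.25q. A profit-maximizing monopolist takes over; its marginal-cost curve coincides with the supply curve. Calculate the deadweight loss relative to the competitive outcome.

Competitive equilibrium: 138 − 0.45q = 64 + 0.25q → q* = 105.7143, p* = 90.4286.
Marginal revenue: MR = 138 − 0.9q. Set MR = MC: 138 − 0.9q = 64 + 0.25q → q_m = 64.3478.
Price p_m = 138 − 0.45·64.3478 = 109.0435; MC(q_m) = 64 + 0.25·64.3478 = 80.087.
Competitive q* = 105.7143, so Δq = 41.3665; wedge = 109.0435 − 80.087 = 28.9565.
DWL = ½ × 41.3665 × 28.9565 = 598.91.

598.91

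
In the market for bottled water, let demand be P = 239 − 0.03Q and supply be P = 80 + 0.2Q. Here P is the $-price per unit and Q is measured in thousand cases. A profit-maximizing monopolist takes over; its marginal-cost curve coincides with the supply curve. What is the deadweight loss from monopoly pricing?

$731.70 thousand

Competitive equilibrium: 239 − 0.03Q = 80 + 0.2Q → Q* = 691.3043, P* = 218.2609.
Marginal revenue: MR = 239 − 0.06Q. Set MR = MC: 239 − 0.06Q = 80 + 0.2Q → Q_m = 611.5385.
Price P_m = 239 − 0.03·611.5385 = 220.6538; MC(Q_m) = 80 + 0.2·611.5385 = 202.3077.
Competitive Q* = 691.3043, so ΔQ = 79.7658; wedge = 220.6538 − 202.3077 = 18.3461.
The triangle = ½ × 79.7658 × 18.3461 = $731.70 thousand.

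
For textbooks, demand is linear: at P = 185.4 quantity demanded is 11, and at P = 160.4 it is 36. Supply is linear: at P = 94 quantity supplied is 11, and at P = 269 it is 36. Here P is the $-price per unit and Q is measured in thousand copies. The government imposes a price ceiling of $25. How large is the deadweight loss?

$1811.72 thousand

Demand slope = (160.4 − 185.4)/(36 − 11) = −1, so P = 196.4 − Q.
Supply slope = (269 − 94)/(36 − 11) = 7, so P = 17 + 7Q.
Competitive equilibrium: 196.4 − Q = 17 + 7Q → Q* = 22.425, P* = 173.975.
At the ceiling P = 25, quantity supplied = (25 − 17)/7 = 1.14286.
Willingness to pay at Q' = 1.14286: 196.4 − 1·1.14286 = 195.25714.
ΔQ = 22.425 − 1.14286 = 21.28214; wedge = 195.25714 − 25 = 170.25714.
The triangle = ½ × 21.28214 × 170.25714 = $1811.72 thousand.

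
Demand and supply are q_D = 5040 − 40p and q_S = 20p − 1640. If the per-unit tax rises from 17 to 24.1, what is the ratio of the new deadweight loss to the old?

In inverse form: demand p = 126 − 0.025q, supply p = 82 + 0.05q.
Competitive equilibrium: 126 − 0.025q = 82 + 0.05q → q* = 586.6667, p* = 111.3333.
For a per-unit tax t: Δq = t/0.075, so DWL = ½·t·(t/0.075) = t²/0.15.
At t = 17: DWL = 1926.667. At t = 24.1: DWL = 3872.067.
Ratio = (24.1/17)² = 2.010.

2.010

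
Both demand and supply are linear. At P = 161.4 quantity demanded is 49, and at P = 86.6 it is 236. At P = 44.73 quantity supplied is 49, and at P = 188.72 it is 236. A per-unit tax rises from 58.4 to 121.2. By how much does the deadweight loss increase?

4820.03

Demand slope = (86.6 − 161.4)/(236 − 49) = −0.4, so P = 181 − 0.4Q.
Supply slope = (188.72 − 44.73)/(236 − 49) = 0.77, so P = 7 + 0.77Q.
Competitive equilibrium: 181 − 0.4Q = 7 + 0.77Q → Q* = 148.7179, P* = 121.5128.
For a per-unit tax t: ΔQ = t/1.17, so DWL = ½·t·(t/1.17) = t²/2.34.
At t = 58.4: DWL = 1457.504. At t = 121.2: DWL = 6277.538.
Increase = 6277.538 − 1457.504 = 4820.03.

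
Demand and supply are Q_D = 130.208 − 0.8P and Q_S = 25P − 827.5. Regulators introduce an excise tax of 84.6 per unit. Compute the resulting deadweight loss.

In inverse form: demand P = 162.76 − 1.25Q, supply P = 33.1 + 0.04Q.
Competitive equilibrium: 162.76 − 1.25Q = 33.1 + 0.04Q → Q* = 100.5116, P* = 37.1205.
With the tax, the buyer price exceeds the seller price by 84.6: (162.76 − 1.25Q) − (33.1 + 0.04Q) = 84.6 → Q' = 34.9302.
ΔQ = 100.5116 − 34.9302 = 65.5814; the wedge equals the tax, 84.6.
The triangle = ½ × 65.5814 × 84.6 = 2774.09.

2774.09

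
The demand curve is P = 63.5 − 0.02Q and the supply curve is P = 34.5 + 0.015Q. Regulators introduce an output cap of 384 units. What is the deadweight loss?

3458.77

Competitive equilibrium: 63.5 − 0.02Q = 34.5 + 0.015Q → Q* = 828.5714, P* = 46.9286.
At Q = 384: demand price = 63.5 − 0.02·384 = 55.82; supply price = 34.5 + 0.015·384 = 40.26.
ΔQ = 828.5714 − 384 = 444.5714; wedge = 55.82 − 40.26 = 15.56.
DWL = ½ × 444.5714 × 15.56 = 3458.77.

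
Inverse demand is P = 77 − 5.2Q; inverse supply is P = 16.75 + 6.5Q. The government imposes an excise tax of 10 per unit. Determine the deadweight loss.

4.27

Competitive equilibrium: 77 − 5.2Q = 16.75 + 6.5Q → Q* = 5.1496, P* = 50.2222.
With the tax, the buyer price exceeds the seller price by 10: (77 − 5.2Q) − (16.75 + 6.5Q) = 10 → Q' = 4.2949.
ΔQ = 5.1496 − 4.2949 = 0.8547; the wedge equals the tax, 10.
The triangle = ½ × 0.8547 × 10 = 4.27.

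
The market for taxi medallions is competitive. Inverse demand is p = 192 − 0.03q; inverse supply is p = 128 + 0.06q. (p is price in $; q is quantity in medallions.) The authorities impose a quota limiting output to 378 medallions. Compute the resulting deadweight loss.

Competitive equilibrium: 192 − 0.03q = 128 + 0.06q → q* = 711.1111, p* = 170.6667.
At q = 378: demand price = 192 − 0.03·378 = 180.66; supply price = 128 + 0.06·378 = 150.68.
Δq = 711.1111 − 378 = 333.1111; wedge = 180.66 − 150.68 = 29.98.
The triangle = ½ × 333.1111 × 29.98 = $4993.34.

$4993.34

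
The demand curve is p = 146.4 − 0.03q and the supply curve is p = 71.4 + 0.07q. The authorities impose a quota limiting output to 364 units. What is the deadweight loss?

Competitive equilibrium: 146.4 − 0.03q = 71.4 + 0.07q → q* = 750, p* = 123.9.
At q = 364: demand price = 146.4 − 0.03·364 = 135.48; supply price = 71.4 + 0.07·364 = 96.88.
Δq = 750 − 364 = 386; wedge = 135.48 − 96.88 = 38.6.
Deadweight loss = ½ × 386 × 38.6 = 7449.80.

7449.80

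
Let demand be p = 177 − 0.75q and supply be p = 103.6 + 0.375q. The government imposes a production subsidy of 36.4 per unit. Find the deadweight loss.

Competitive equilibrium: 177 − 0.75q = 103.6 + 0.375q → q* = 65.2444, p* = 128.0667.
The subsidy lowers effective supply by 36.4: p = 67.2 + 0.375q.
New quantity: 177 − 0.75q = 67.2 + 0.375q → q' = 97.6.
Overproduction Δq = 97.6 − 65.2444 = 32.3556; wedge = subsidy = 36.4.
DWL = ½ × 32.3556 × 36.4 = 588.87.

588.87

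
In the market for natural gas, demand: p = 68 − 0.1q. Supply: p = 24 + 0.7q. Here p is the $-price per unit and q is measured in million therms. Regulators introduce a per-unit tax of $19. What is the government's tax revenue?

$593.75 million

Competitive equilibrium: 68 − 0.1q = 24 + 0.7q → q* = 55, p* = 62.5.
With the tax, the buyer price exceeds the seller price by 19: (68 − 0.1q) − (24 + 0.7q) = 19 → q' = 31.25.
Tax revenue = 19 × 31.25 = $593.75 million.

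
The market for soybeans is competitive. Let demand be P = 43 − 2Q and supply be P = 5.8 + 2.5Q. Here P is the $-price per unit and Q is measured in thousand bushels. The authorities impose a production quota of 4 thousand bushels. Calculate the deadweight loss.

$40.96 thousand

Competitive equilibrium: 43 − 2Q = 5.8 + 2.5Q → Q* = 8.2667, P* = 26.4667.
At Q = 4: demand price = 43 − 2·4 = 35; supply price = 5.8 + 2.5·4 = 15.8.
ΔQ = 8.2667 − 4 = 4.2667; wedge = 35 − 15.8 = 19.2.
Deadweight loss = ½ × 4.2667 × 19.2 = $40.96 thousand.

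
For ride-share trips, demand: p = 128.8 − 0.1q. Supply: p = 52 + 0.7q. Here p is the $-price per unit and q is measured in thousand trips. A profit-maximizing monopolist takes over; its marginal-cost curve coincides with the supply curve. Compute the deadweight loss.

Competitive equilibrium: 128.8 − 0.1q = 52 + 0.7q → q* = 96, p* = 119.2.
Marginal revenue: MR = 128.8 − 0.2q. Set MR = MC: 128.8 − 0.2q = 52 + 0.7q → q_m = 85.3333.
Price p_m = 128.8 − 0.1·85.3333 = 120.2667; MC(q_m) = 52 + 0.7·85.3333 = 111.7333.
Competitive q* = 96, so Δq = 10.6667; wedge = 120.2667 − 111.7333 = 8.5334.
The triangle = ½ × 10.6667 × 8.5334 = $45.51 thousand.

$45.51 thousand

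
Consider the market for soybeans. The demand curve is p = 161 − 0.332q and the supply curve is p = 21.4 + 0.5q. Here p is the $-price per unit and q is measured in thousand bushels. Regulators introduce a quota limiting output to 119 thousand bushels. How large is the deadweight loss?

$990.21 thousand

Competitive equilibrium: 161 − 0.332q = 21.4 + 0.5q → q* = 167.7885, p* = 105.2942.
At q = 119: demand price = 161 − 0.332·119 = 121.492; supply price = 21.4 + 0.5·119 = 80.9.
Δq = 167.7885 − 119 = 48.7885; wedge = 121.492 − 80.9 = 40.592.
DWL = ½ × 48.7885 × 40.592 = $990.21 thousand.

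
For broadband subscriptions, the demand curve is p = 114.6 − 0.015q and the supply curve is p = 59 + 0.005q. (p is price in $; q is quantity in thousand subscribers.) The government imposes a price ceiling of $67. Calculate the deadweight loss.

$13924 thousand

Competitive equilibrium: 114.6 − 0.015q = 59 + 0.005q → q* = 2780, p* = 72.9.
At the ceiling p = 67, quantity supplied = (67 − 59)/0.005 = 1600.
Willingness to pay at q' = 1600: 114.6 − 0.015·1600 = 90.6.
Δq = 2780 − 1600 = 1180; wedge = 90.6 − 67 = 23.6.
The triangle = ½ × 1180 × 23.6 = $13924 thousand.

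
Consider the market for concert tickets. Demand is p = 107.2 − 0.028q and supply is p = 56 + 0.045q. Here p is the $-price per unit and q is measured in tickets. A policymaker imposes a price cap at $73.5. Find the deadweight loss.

Competitive equilibrium: 107.2 − 0.028q = 56 + 0.045q → q* = 701.3699, p* = 87.5616.
At the ceiling p = 73.5, quantity supplied = (73.5 − 56)/0.045 = 388.8889.
Willingness to pay at q' = 388.8889: 107.2 − 0.028·388.8889 = 96.3111.
Δq = 701.3699 − 388.8889 = 312.481; wedge = 96.3111 − 73.5 = 22.8111.
DWL = ½ × 312.481 × 22.8111 = $3564.02.

$3564.02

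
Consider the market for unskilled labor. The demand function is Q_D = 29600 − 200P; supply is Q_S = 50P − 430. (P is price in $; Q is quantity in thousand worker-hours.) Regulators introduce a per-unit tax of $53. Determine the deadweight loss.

$56180 thousand

In inverse form: demand P = 148 − 0.005Q, supply P = 8.6 + 0.02Q.
Competitive equilibrium: 148 − 0.005Q = 8.6 + 0.02Q → Q* = 5576, P* = 120.12.
With the tax, the buyer price exceeds the seller price by 53: (148 − 0.005Q) − (8.6 + 0.02Q) = 53 → Q' = 3456.
ΔQ = 5576 − 3456 = 2120; the wedge equals the tax, 53.
Welfare loss = ½ × 2120 × 53 = $56180 thousand.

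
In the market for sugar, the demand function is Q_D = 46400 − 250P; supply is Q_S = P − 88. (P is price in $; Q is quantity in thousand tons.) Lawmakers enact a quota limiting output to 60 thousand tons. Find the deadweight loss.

In inverse form: demand P = 185.6 − 0.004Q, supply P = 88 + Q.
Competitive equilibrium: 185.6 − 0.004Q = 88 + Q → Q* = 97.21116, P* = 185.21116.
At Q = 60: demand price = 185.6 − 0.004·60 = 185.36; supply price = 88 + 1·60 = 148.
ΔQ = 97.21116 − 60 = 37.21116; wedge = 185.36 − 148 = 37.36.
Deadweight loss = ½ × 37.21116 × 37.36 = $695.10 thousand.

$695.10 thousand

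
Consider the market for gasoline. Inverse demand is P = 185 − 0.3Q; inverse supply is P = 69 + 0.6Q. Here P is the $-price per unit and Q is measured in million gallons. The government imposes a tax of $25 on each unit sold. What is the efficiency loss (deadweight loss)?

$347.22 million

Competitive equilibrium: 185 − 0.3Q = 69 + 0.6Q → Q* = 128.8889, P* = 146.3333.
With the tax, the buyer price exceeds the seller price by 25: (185 − 0.3Q) − (69 + 0.6Q) = 25 → Q' = 101.1111.
ΔQ = 128.8889 − 101.1111 = 27.7778; the wedge equals the tax, 25.
DWL = ½ × 27.7778 × 25 = $347.22 million.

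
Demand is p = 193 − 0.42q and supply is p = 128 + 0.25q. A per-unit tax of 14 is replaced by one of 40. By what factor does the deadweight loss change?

Competitive equilibrium: 193 − 0.42q = 128 + 0.25q → q* = 97.0149, p* = 152.2537.
For a per-unit tax t: Δq = t/0.67, so DWL = ½·t·(t/0.67) = t²/1.34.
At t = 14: DWL = 146.269. At t = 40: DWL = 1194.030.
Ratio = (40/14)² = 8.163.

8.163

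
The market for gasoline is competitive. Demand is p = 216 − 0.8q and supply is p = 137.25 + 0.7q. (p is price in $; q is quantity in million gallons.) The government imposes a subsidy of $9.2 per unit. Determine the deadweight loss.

$28.21 million

Competitive equilibrium: 216 − 0.8q = 137.25 + 0.7q → q* = 52.5, p* = 174.
The subsidy lowers effective supply by 9.2: p = 128.05 + 0.7q.
New quantity: 216 − 0.8q = 128.05 + 0.7q → q' = 58.6333.
Overproduction Δq = 58.6333 − 52.5 = 6.1333; wedge = subsidy = 9.2.
Deadweight loss = ½ × 6.1333 × 9.2 = $28.21 million.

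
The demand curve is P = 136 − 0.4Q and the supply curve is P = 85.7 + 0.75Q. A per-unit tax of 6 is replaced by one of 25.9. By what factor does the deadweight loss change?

Competitive equilibrium: 136 − 0.4Q = 85.7 + 0.75Q → Q* = 43.7391, P* = 118.5043.
For a per-unit tax t: ΔQ = t/1.15, so DWL = ½·t·(t/1.15) = t²/2.3.
At t = 6: DWL = 15.652. At t = 25.9: DWL = 291.657.
Ratio = (25.9/6)² = 18.634.

18.634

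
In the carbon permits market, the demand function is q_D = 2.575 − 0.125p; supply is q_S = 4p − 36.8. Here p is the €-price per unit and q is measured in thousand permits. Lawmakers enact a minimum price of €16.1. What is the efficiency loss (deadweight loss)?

€2.77 thousand

In inverse form: demand p = 20.6 − 8q, supply p = 9.2 + 0.25q.
Competitive equilibrium: 20.6 − 8q = 9.2 + 0.25q → q* = 1.3818, p* = 9.5455.
At the floor p = 16.1, quantity demanded = (20.6 − 16.1)/8 = 0.5625.
Sellers' marginal cost at q' = 0.5625: 9.2 + 0.25·0.5625 = 9.3406.
Δq = 1.3818 − 0.5625 = 0.8193; wedge = 16.1 − 9.3406 = 6.7594.
DWL = ½ × 0.8193 × 6.7594 = €2.77 thousand.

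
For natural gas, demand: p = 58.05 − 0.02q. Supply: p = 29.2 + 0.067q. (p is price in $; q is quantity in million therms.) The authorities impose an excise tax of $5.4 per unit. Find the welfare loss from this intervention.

$167.59 million

Competitive equilibrium: 58.05 − 0.02q = 29.2 + 0.067q → q* = 331.6092, p* = 51.4178.
With the tax, the buyer price exceeds the seller price by 5.4: (58.05 − 0.02q) − (29.2 + 0.067q) = 5.4 → q' = 269.5402.
Δq = 331.6092 − 269.5402 = 62.069; the wedge equals the tax, 5.4.
Deadweight loss = ½ × 62.069 × 5.4 = $167.59 million.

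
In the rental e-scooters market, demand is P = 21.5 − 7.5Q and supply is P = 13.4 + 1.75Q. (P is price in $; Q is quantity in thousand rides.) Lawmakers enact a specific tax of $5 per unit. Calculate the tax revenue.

$1.68 thousand

Competitive equilibrium: 21.5 − 7.5Q = 13.4 + 1.75Q → Q* = 0.8757, P* = 14.9324.
With the tax, the buyer price exceeds the seller price by 5: (21.5 − 7.5Q) − (13.4 + 1.75Q) = 5 → Q' = 0.3351.
Tax revenue = 5 × 0.3351 = $1.68 thousand.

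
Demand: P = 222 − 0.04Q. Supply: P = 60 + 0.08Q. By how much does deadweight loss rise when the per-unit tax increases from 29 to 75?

Competitive equilibrium: 222 − 0.04Q = 60 + 0.08Q → Q* = 1350, P* = 168.
For a per-unit tax t: ΔQ = t/0.12, so DWL = ½·t·(t/0.12) = t²/0.24.
At t = 29: DWL = 3504.167. At t = 75: DWL = 23437.5.
Increase = 23437.5 − 3504.167 = 19933.33.

19933.33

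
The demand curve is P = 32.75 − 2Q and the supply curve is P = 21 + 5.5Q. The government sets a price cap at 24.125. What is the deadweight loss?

Competitive equilibrium: 32.75 − 2Q = 21 + 5.5Q → Q* = 1.5667, P* = 29.6167.
At the ceiling P = 24.125, quantity supplied = (24.125 − 21)/5.5 = 0.5682.
Willingness to pay at Q' = 0.5682: 32.75 − 2·0.5682 = 31.6136.
ΔQ = 1.5667 − 0.5682 = 0.9985; wedge = 31.6136 − 24.125 = 7.4886.
DWL = ½ × 0.9985 × 7.4886 = 3.74.

3.74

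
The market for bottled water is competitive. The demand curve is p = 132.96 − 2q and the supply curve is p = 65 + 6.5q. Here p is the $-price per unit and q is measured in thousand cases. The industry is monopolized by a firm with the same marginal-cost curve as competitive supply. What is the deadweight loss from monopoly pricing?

$9.86 thousand

Competitive equilibrium: 132.96 − 2q = 65 + 6.5q → q* = 7.9953, p* = 116.9694.
Marginal revenue: MR = 132.96 − 4q. Set MR = MC: 132.96 − 4q = 65 + 6.5q → q_m = 6.4724.
Price p_m = 132.96 − 2·6.4724 = 120.0152; MC(q_m) = 65 + 6.5·6.4724 = 107.0706.
Competitive q* = 7.9953, so Δq = 1.5229; wedge = 120.0152 − 107.0706 = 12.9446.
DWL = ½ × 1.5229 × 12.9446 = $9.86 thousand.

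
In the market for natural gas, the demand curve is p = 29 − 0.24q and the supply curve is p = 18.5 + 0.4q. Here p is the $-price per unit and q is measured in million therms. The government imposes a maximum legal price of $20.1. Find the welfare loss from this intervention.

$49.25 million

Competitive equilibrium: 29 − 0.24q = 18.5 + 0.4q → q* = 16.4063, p* = 25.0625.
At the ceiling p = 20.1, quantity supplied = (20.1 − 18.5)/0.4 = 4.
Willingness to pay at q' = 4: 29 − 0.24·4 = 28.04.
Δq = 16.4063 − 4 = 12.4063; wedge = 28.04 − 20.1 = 7.94.
The triangle = ½ × 12.4063 × 7.94 = $49.25 million.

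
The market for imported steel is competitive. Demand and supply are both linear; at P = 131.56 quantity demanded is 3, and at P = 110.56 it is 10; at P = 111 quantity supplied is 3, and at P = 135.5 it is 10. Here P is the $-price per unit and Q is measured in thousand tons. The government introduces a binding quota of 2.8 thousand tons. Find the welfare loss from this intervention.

Demand slope = (110.56 − 131.56)/(10 − 3) = −3, so P = 140.56 − 3Q.
Supply slope = (135.5 − 111)/(10 − 3) = 3.5, so P = 100.5 + 3.5Q.
Competitive equilibrium: 140.56 − 3Q = 100.5 + 3.5Q → Q* = 6.1631, P* = 122.0708.
At Q = 2.8: demand price = 140.56 − 3·2.8 = 132.16; supply price = 100.5 + 3.5·2.8 = 110.3.
ΔQ = 6.1631 − 2.8 = 3.3631; wedge = 132.16 − 110.3 = 21.86.
The triangle = ½ × 3.3631 × 21.86 = $36.76 thousand.

$36.76 thousand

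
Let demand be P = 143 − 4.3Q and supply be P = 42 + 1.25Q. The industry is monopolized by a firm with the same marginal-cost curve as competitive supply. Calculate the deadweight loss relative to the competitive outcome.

Competitive equilibrium: 143 − 4.3Q = 42 + 1.25Q → Q* = 18.1982, P* = 64.7477.
Marginal revenue: MR = 143 − 8.6Q. Set MR = MC: 143 − 8.6Q = 42 + 1.25Q → Q_m = 10.2538.
Price P_m = 143 − 4.3·10.2538 = 98.9087; MC(Q_m) = 42 + 1.25·10.2538 = 54.8173.
Competitive Q* = 18.1982, so ΔQ = 7.9444; wedge = 98.9087 − 54.8173 = 44.0914.
Welfare loss = ½ × 7.9444 × 44.0914 = 175.14.

175.14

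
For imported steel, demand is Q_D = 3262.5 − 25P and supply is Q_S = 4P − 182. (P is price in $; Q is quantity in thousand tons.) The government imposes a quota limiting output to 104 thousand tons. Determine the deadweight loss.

In inverse form: demand P = 130.5 − 0.04Q, supply P = 45.5 + 0.25Q.
Competitive equilibrium: 130.5 − 0.04Q = 45.5 + 0.25Q → Q* = 293.1034, P* = 118.7759.
At Q = 104: demand price = 130.5 − 0.04·104 = 126.34; supply price = 45.5 + 0.25·104 = 71.5.
ΔQ = 293.1034 − 104 = 189.1034; wedge = 126.34 − 71.5 = 54.84.
Welfare loss = ½ × 189.1034 × 54.84 = $5185.22 thousand.

$5185.22 thousand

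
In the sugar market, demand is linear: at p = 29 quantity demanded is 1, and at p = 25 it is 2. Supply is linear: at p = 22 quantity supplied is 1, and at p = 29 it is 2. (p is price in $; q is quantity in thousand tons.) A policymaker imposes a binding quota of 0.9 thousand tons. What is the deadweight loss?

Demand slope = (25 − 29)/(2 − 1) = −4, so p = 33 − 4q.
Supply slope = (29 − 22)/(2 − 1) = 7, so p = 15 + 7q.
Competitive equilibrium: 33 − 4q = 15 + 7q → q* = 1.6364, p* = 26.4545.
At q = 0.9: demand price = 33 − 4·0.9 = 29.4; supply price = 15 + 7·0.9 = 21.3.
Δq = 1.6364 − 0.9 = 0.7364; wedge = 29.4 − 21.3 = 8.1.
Deadweight loss = ½ × 0.7364 × 8.1 = $2.98 thousand.

$2.98 thousand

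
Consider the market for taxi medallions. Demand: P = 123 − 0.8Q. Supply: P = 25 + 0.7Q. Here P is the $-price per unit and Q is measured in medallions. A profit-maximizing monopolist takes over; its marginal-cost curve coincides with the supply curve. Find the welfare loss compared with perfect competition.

$387.31

Competitive equilibrium: 123 − 0.8Q = 25 + 0.7Q → Q* = 65.3333, P* = 70.7333.
Marginal revenue: MR = 123 − 1.6Q. Set MR = MC: 123 − 1.6Q = 25 + 0.7Q → Q_m = 42.6087.
Price P_m = 123 − 0.8·42.6087 = 88.913; MC(Q_m) = 25 + 0.7·42.6087 = 54.8261.
Competitive Q* = 65.3333, so ΔQ = 22.7246; wedge = 88.913 − 54.8261 = 34.0869.
DWL = ½ × 22.7246 × 34.0869 = $387.31.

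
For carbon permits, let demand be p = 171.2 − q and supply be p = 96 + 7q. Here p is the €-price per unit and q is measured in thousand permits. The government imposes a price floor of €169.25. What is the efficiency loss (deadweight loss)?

€222.01 thousand

Competitive equilibrium: 171.2 − q = 96 + 7q → q* = 9.4, p* = 161.8.
At the floor p = 169.25, quantity demanded = (171.2 − 169.25)/1 = 1.95.
Sellers' marginal cost at q' = 1.95: 96 + 7·1.95 = 109.65.
Δq = 9.4 − 1.95 = 7.45; wedge = 169.25 − 109.65 = 59.6.
The triangle = ½ × 7.45 × 59.6 = €222.01 thousand.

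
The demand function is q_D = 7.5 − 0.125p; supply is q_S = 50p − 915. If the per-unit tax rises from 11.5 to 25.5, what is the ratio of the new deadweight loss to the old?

In inverse form: demand p = 60 − 8q, supply p = 18.3 + 0.02q.
Competitive equilibrium: 60 − 8q = 18.3 + 0.02q → q* = 5.1995, p* = 18.404.
For a per-unit tax t: Δq = t/8.02, so DWL = ½·t·(t/8.02) = t²/16.04.
At t = 11.5: DWL = 8.245. At t = 25.5: DWL = 40.539.
Ratio = (25.5/11.5)² = 4.917.

4.917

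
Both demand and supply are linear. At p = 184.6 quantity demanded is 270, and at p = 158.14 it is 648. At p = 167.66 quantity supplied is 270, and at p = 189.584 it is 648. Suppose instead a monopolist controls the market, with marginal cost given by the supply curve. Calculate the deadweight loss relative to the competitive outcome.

1294.91

Demand slope = (158.14 − 184.6)/(648 − 270) = −0.07, so p = 203.5 − 0.07q.
Supply slope = (189.584 − 167.66)/(648 − 270) = 0.058, so p = 152 + 0.058q.
Competitive equilibrium: 203.5 − 0.07q = 152 + 0.058q → q* = 402.3438, p* = 175.3359.
Marginal revenue: MR = 203.5 − 0.14q. Set MR = MC: 203.5 − 0.14q = 152 + 0.058q → q_m = 260.101.
Price p_m = 203.5 − 0.07·260.101 = 185.2929; MC(q_m) = 152 + 0.058·260.101 = 167.0859.
Competitive q* = 402.3438, so Δq = 142.2428; wedge = 185.2929 − 167.0859 = 18.207.
Welfare loss = ½ × 142.2428 × 18.207 = 1294.91.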